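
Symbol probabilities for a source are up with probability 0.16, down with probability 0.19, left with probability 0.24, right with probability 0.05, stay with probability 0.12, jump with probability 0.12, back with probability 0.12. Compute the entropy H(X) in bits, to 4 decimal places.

2.6897 bits

H = −Σ pᵢ log₂ pᵢ.
−0.16·log₂(0.16) = 0.4230
−0.19·log₂(0.19) = 0.4552
−0.24·log₂(0.24) = 0.4941
−0.05·log₂(0.05) = 0.2161
−0.12·log₂(0.12) = 0.3671
−0.12·log₂(0.12) = 0.3671
−0.12·log₂(0.12) = 0.3671
Sum ≈ 2.6897 → 2.6897 bits.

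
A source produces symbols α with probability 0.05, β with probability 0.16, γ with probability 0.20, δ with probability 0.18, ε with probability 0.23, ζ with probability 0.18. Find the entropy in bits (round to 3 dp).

H = −Σ pᵢ log₂ pᵢ.
−0.05·log₂(0.05) = 0.2161
−0.16·log₂(0.16) = 0.4230
−0.20·log₂(0.20) = 0.4644
−0.18·log₂(0.18) = 0.4453
−0.23·log₂(0.23) = 0.4877
−0.18·log₂(0.18) = 0.4453
Sum ≈ 2.4818 → 2.482 bits.

2.482 bits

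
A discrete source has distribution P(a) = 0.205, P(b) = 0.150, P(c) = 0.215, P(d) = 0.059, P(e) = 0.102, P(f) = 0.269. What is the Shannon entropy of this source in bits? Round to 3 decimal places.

H = −Σ pᵢ log₂ pᵢ.
−0.205·log₂(0.205) = 0.4687
−0.150·log₂(0.150) = 0.4105
−0.215·log₂(0.215) = 0.4768
−0.059·log₂(0.059) = 0.2409
−0.102·log₂(0.102) = 0.3359
−0.269·log₂(0.269) = 0.5096
Sum ≈ 2.4424 → 2.442 bits.

2.442 bits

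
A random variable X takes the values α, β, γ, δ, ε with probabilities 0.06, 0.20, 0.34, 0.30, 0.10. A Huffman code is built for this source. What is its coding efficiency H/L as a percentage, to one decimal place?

Entropy H = −Σ p log₂ p ≈ 2.0904 bits.
Huffman merges: 3/50+1/10→4/25; 4/25+1/5→9/25; 3/10+17/50→16/25; 9/25+16/25→1. L = 54/25 ≈ 2.1600.
Efficiency = H/L = 2.0904/2.1600 = 96.8%.

96.8%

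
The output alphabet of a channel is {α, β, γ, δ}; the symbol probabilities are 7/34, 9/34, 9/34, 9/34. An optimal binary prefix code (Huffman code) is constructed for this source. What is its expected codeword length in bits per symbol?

2 bits/symbol

Repeatedly combine the two least-probable nodes; the expected code length is the sum of the merged weights.
merge 7/34 + 9/34 → 8/17
merge 9/34 + 9/34 → 9/17
merge 8/17 + 9/17 → 1
L = 8/17 + 9/17 + 1 = 2 bits/symbol.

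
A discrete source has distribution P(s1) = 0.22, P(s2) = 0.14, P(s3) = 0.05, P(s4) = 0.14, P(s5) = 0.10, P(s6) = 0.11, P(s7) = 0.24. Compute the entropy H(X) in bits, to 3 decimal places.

2.668 bits

H = −Σ pᵢ log₂ pᵢ.
−0.22·log₂(0.22) = 0.4806
−0.14·log₂(0.14) = 0.3971
−0.05·log₂(0.05) = 0.2161
−0.14·log₂(0.14) = 0.3971
−0.10·log₂(0.10) = 0.3322
−0.11·log₂(0.11) = 0.3503
−0.24·log₂(0.24) = 0.4941
Sum ≈ 2.6675 → 2.668 bits.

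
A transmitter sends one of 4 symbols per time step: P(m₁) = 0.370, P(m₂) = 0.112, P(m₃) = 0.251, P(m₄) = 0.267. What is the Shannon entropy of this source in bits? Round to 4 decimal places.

H = −Σ pᵢ log₂ pᵢ.
−0.370·log₂(0.370) = 0.5307
−0.112·log₂(0.112) = 0.3537
−0.251·log₂(0.251) = 0.5006
−0.267·log₂(0.267) = 0.5087
Sum ≈ 1.8937 → 1.8937 bits.

1.8937 bits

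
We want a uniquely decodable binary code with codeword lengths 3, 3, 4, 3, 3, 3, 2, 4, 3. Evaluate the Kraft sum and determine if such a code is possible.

With common denominator 2^4 = 16: Σ 2^(−ℓᵢ) = 2/16 + 2/16 + 1/16 + 2/16 + 2/16 + 2/16 + 4/16 + 1/16 + 2/16 = 18/16 = 1.125.
Kraft's inequality requires Σ ≤ 1; here Σ = 1.125 > 1, so no such prefix code exists.

1.125; no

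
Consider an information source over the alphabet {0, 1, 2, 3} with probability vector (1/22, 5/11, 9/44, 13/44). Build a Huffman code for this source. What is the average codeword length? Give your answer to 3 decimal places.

1.795 bits/symbol

Repeatedly combine the two least-probable nodes; the expected code length is the sum of the merged weights.
merge 1/22 + 9/44 → 1/4
merge 1/4 + 13/44 → 6/11
merge 5/11 + 6/11 → 1
L = 1/4 + 6/11 + 1 = 79/44 ≈ 1.795 bits/symbol.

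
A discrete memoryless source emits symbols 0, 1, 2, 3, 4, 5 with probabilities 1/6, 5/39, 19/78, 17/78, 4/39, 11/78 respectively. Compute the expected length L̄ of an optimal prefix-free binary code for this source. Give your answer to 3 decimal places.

2.538 bits/symbol

Repeatedly combine the two least-probable nodes; the expected code length is the sum of the merged weights.
merge 4/39 + 5/39 → 3/13
merge 11/78 + 1/6 → 4/13
merge 17/78 + 3/13 → 35/78
merge 19/78 + 4/13 → 43/78
merge 35/78 + 43/78 → 1
L = 3/13 + 4/13 + 35/78 + 43/78 + 1 = 33/13 ≈ 2.538 bits/symbol.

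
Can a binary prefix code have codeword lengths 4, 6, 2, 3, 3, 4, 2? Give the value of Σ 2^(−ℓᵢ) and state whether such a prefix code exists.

With common denominator 2^6 = 64: Σ 2^(−ℓᵢ) = 4/64 + 1/64 + 16/64 + 8/64 + 8/64 + 4/64 + 16/64 = 57/64 = 0.890625.
Kraft's inequality requires Σ ≤ 1; here Σ = 0.890625 ≤ 1, so such a prefix code exists.

0.890625; yes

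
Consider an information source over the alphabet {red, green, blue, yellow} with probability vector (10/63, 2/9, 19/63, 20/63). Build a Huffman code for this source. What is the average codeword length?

2 bits/symbol

Repeatedly combine the two least-probable nodes; the expected code length is the sum of the merged weights.
merge 10/63 + 2/9 → 8/21
merge 19/63 + 20/63 → 13/21
merge 8/21 + 13/21 → 1
L = 8/21 + 13/21 + 1 = 2 bits/symbol.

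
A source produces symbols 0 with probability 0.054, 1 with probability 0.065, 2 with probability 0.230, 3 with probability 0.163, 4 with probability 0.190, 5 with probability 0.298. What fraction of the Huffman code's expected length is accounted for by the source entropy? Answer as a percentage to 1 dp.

Entropy H = −Σ p log₂ p ≈ 2.3737 bits.
Huffman merges: 27/500+13/200→119/1000; 119/1000+163/1000→141/500; 19/100+23/100→21/50; 141/500+149/500→29/50; 21/50+29/50→1. L = 2401/1000 ≈ 2.4010.
Efficiency = H/L = 2.3737/2.4010 = 98.9%.

98.9%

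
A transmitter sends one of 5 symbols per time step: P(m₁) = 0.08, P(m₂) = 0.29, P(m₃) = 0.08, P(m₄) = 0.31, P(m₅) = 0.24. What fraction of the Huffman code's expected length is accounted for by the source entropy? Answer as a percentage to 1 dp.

98.1%

Entropy H = −Σ p log₂ p ≈ 2.1188 bits.
Huffman merges: 2/25+2/25→4/25; 4/25+6/25→2/5; 29/100+31/100→3/5; 2/5+3/5→1. L = 54/25 ≈ 2.1600.
Efficiency = H/L = 2.1188/2.1600 = 98.1%.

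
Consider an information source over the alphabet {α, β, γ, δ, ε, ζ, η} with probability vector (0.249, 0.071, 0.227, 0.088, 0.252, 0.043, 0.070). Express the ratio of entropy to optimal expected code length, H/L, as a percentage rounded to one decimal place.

Entropy H = −Σ p log₂ p ≈ 2.5294 bits.
Huffman merges: 43/1000+7/100→113/1000; 71/1000+11/125→159/1000; 113/1000+159/1000→34/125; 227/1000+249/1000→119/250; 63/250+34/125→131/250; 119/250+131/250→1. L = 318/125 ≈ 2.5440.
Efficiency = H/L = 2.5294/2.5440 = 99.4%.

99.4%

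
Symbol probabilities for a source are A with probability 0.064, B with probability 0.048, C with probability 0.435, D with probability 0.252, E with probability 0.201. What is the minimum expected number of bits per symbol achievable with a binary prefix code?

1.99 bits/symbol

Repeatedly combine the two least-probable nodes; the expected code length is the sum of the merged weights.
merge 6/125 + 8/125 → 14/125
merge 14/125 + 201/1000 → 313/1000
merge 63/250 + 313/1000 → 113/200
merge 87/200 + 113/200 → 1
L = 14/125 + 313/1000 + 113/200 + 1 = 199/100 = 1.99 bits/symbol.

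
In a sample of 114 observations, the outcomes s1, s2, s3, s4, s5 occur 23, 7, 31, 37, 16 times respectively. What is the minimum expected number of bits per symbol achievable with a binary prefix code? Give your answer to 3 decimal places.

2.202 bits/symbol

Probabilities are the counts divided by 114.
Repeatedly combine the two least-probable nodes; the expected code length is the sum of the merged weights.
merge 7/114 + 8/57 → 23/114
merge 23/114 + 23/114 → 23/57
merge 31/114 + 37/114 → 34/57
merge 23/57 + 34/57 → 1
L = 23/114 + 23/57 + 34/57 + 1 = 251/114 ≈ 2.202 bits/symbol.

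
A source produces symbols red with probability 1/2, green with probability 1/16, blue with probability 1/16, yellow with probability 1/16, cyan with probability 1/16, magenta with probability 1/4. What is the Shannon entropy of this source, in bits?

2 bits

Each probability is a power of 1/2, so log₂(1/p) is an integer.
H = Σ p·log₂(1/p) = 1/2·1 + 1/16·4 + 1/16·4 + 1/16·4 + 1/16·4 + 1/4·2 = 2 bits.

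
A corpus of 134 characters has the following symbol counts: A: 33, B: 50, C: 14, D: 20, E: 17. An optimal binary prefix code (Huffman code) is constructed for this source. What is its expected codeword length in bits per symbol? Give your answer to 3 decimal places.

Probabilities are the counts divided by 134.
Repeatedly combine the two least-probable nodes; the expected code length is the sum of the merged weights.
merge 7/67 + 17/134 → 31/134
merge 10/67 + 31/134 → 51/134
merge 33/134 + 25/67 → 83/134
merge 51/134 + 83/134 → 1
L = 31/134 + 51/134 + 83/134 + 1 = 299/134 ≈ 2.231 bits/symbol.

2.231 bits/symbol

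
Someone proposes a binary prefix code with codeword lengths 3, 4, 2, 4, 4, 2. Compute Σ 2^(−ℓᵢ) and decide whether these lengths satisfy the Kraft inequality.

0.8125; yes

With common denominator 2^4 = 16: Σ 2^(−ℓᵢ) = 2/16 + 1/16 + 4/16 + 1/16 + 1/16 + 4/16 = 13/16 = 0.8125.
Kraft's inequality requires Σ ≤ 1; here Σ = 0.8125 ≤ 1, so such a prefix code exists.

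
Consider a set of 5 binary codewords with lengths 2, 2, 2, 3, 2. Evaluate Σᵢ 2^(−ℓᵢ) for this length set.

1.125

With common denominator 2^3 = 8: Σ 2^(−ℓᵢ) = 2/8 + 2/8 + 2/8 + 1/8 + 2/8 = 9/8 = 1.125.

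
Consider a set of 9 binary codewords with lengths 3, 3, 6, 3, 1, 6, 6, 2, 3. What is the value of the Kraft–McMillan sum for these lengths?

1.296875

With common denominator 2^6 = 64: Σ 2^(−ℓᵢ) = 8/64 + 8/64 + 1/64 + 8/64 + 32/64 + 1/64 + 1/64 + 16/64 + 8/64 = 83/64 = 1.296875.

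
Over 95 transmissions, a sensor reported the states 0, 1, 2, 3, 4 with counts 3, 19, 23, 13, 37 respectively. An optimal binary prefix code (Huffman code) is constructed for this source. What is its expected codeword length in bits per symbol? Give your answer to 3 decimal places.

Probabilities are the counts divided by 95.
Repeatedly combine the two least-probable nodes; the expected code length is the sum of the merged weights.
merge 3/95 + 13/95 → 16/95
merge 16/95 + 1/5 → 7/19
merge 23/95 + 7/19 → 58/95
merge 37/95 + 58/95 → 1
L = 16/95 + 7/19 + 58/95 + 1 = 204/95 ≈ 2.147 bits/symbol.

2.147 bits/symbol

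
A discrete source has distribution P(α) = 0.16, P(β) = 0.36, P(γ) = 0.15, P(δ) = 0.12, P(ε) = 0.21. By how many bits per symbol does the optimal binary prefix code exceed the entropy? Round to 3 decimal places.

0.066 bits

Entropy H = −Σ p log₂ p ≈ 2.2041 bits.
Huffman merges: 3/25+3/20→27/100; 4/25+21/100→37/100; 27/100+9/25→63/100; 37/100+63/100→1. L = 227/100 ≈ 2.2700.
L − H = 2.2700 − 2.2041 = 0.066 bits.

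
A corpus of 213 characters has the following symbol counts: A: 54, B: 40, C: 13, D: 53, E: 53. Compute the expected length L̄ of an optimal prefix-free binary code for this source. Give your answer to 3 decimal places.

Probabilities are the counts divided by 213.
Repeatedly combine the two least-probable nodes; the expected code length is the sum of the merged weights.
merge 13/213 + 40/213 → 53/213
merge 53/213 + 53/213 → 106/213
merge 53/213 + 18/71 → 107/213
merge 106/213 + 107/213 → 1
L = 53/213 + 106/213 + 107/213 + 1 = 479/213 ≈ 2.249 bits/symbol.

2.249 bits/symbol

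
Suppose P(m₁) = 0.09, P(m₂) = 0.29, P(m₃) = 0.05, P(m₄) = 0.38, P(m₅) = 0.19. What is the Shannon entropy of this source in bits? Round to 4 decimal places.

H = −Σ pᵢ log₂ pᵢ.
−0.09·log₂(0.09) = 0.3127
−0.29·log₂(0.29) = 0.5179
−0.05·log₂(0.05) = 0.2161
−0.38·log₂(0.38) = 0.5305
−0.19·log₂(0.19) = 0.4552
Sum ≈ 2.0323 → 2.0323 bits.

2.0323 bits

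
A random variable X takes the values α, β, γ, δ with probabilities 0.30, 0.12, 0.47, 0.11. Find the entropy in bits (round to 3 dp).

1.750 bits

H = −Σ pᵢ log₂ pᵢ.
−0.30·log₂(0.30) = 0.5211
−0.12·log₂(0.12) = 0.3671
−0.47·log₂(0.47) = 0.5120
−0.11·log₂(0.11) = 0.3503
Sum ≈ 1.7504 → 1.750 bits.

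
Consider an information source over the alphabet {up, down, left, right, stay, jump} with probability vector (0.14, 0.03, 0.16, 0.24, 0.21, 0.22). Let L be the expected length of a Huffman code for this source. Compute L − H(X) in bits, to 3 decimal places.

Entropy H = −Σ p log₂ p ≈ 2.4194 bits.
Huffman merges: 3/100+7/50→17/100; 4/25+17/100→33/100; 21/100+11/50→43/100; 6/25+33/100→57/100; 43/100+57/100→1. L = 5/2 ≈ 2.5000.
L − H = 2.5000 − 2.4194 = 0.081 bits.

0.081 bits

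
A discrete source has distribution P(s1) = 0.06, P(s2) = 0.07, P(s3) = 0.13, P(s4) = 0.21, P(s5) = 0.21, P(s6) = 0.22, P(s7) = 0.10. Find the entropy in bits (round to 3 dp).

H = −Σ pᵢ log₂ pᵢ.
−0.06·log₂(0.06) = 0.2435
−0.07·log₂(0.07) = 0.2686
−0.13·log₂(0.13) = 0.3826
−0.21·log₂(0.21) = 0.4728
−0.21·log₂(0.21) = 0.4728
−0.22·log₂(0.22) = 0.4806
−0.10·log₂(0.10) = 0.3322
Sum ≈ 2.6531 → 2.653 bits.

2.653 bits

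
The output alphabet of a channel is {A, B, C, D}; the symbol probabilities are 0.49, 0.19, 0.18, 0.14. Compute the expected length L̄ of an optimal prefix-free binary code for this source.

Repeatedly combine the two least-probable nodes; the expected code length is the sum of the merged weights.
merge 7/50 + 9/50 → 8/25
merge 19/100 + 8/25 → 51/100
merge 49/100 + 51/100 → 1
L = 8/25 + 51/100 + 1 = 183/100 = 1.83 bits/symbol.

1.83 bits/symbol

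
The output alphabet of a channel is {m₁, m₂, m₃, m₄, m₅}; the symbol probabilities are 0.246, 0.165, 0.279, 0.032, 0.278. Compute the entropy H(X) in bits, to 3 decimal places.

H = −Σ pᵢ log₂ pᵢ.
−0.246·log₂(0.246) = 0.4977
−0.165·log₂(0.165) = 0.4289
−0.279·log₂(0.279) = 0.5138
−0.032·log₂(0.032) = 0.1589
−0.278·log₂(0.278) = 0.5134
Sum ≈ 2.1128 → 2.113 bits.

2.113 bits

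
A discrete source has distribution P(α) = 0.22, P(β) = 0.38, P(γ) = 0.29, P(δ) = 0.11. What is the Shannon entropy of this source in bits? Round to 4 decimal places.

1.8792 bits

H = −Σ pᵢ log₂ pᵢ.
−0.22·log₂(0.22) = 0.4806
−0.38·log₂(0.38) = 0.5305
−0.29·log₂(0.29) = 0.5179
−0.11·log₂(0.11) = 0.3503
Sum ≈ 1.8792 → 1.8792 bits.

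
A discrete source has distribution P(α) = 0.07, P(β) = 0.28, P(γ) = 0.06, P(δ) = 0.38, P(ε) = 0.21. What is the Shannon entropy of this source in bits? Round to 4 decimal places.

H = −Σ pᵢ log₂ pᵢ.
−0.07·log₂(0.07) = 0.2686
−0.28·log₂(0.28) = 0.5142
−0.06·log₂(0.06) = 0.2435
−0.38·log₂(0.38) = 0.5305
−0.21·log₂(0.21) = 0.4728
Sum ≈ 2.0296 → 2.0296 bits.

2.0296 bits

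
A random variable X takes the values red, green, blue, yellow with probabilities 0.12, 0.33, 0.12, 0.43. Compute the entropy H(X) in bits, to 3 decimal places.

1.786 bits

H = −Σ pᵢ log₂ pᵢ.
−0.12·log₂(0.12) = 0.3671
−0.33·log₂(0.33) = 0.5278
−0.12·log₂(0.12) = 0.3671
−0.43·log₂(0.43) = 0.5236
Sum ≈ 1.7855 → 1.786 bits.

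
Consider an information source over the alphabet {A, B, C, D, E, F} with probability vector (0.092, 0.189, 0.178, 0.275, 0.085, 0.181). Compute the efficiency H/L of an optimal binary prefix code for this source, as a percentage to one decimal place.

97.7%

Entropy H = −Σ p log₂ p ≈ 2.4750 bits.
Huffman merges: 17/200+23/250→177/1000; 177/1000+89/500→71/200; 181/1000+189/1000→37/100; 11/40+71/200→63/100; 37/100+63/100→1. L = 633/250 ≈ 2.5320.
Efficiency = H/L = 2.4750/2.5320 = 97.7%.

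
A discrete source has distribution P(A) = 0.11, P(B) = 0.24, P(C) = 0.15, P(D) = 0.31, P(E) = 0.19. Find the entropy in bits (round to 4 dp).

2.2340 bits

H = −Σ pᵢ log₂ pᵢ.
−0.11·log₂(0.11) = 0.3503
−0.24·log₂(0.24) = 0.4941
−0.15·log₂(0.15) = 0.4105
−0.31·log₂(0.31) = 0.5238
−0.19·log₂(0.19) = 0.4552
Sum ≈ 2.2340 → 2.2340 bits.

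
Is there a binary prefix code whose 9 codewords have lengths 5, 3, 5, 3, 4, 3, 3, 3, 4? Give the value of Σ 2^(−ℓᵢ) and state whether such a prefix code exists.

0.8125; yes

With common denominator 2^5 = 32: Σ 2^(−ℓᵢ) = 1/32 + 4/32 + 1/32 + 4/32 + 2/32 + 4/32 + 4/32 + 4/32 + 2/32 = 26/32 = 0.8125.
Kraft's inequality requires Σ ≤ 1; here Σ = 0.8125 ≤ 1, so such a prefix code exists.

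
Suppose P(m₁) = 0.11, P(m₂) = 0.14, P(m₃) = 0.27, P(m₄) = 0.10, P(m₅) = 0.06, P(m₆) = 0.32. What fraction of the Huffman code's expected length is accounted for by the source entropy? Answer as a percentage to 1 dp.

Entropy H = −Σ p log₂ p ≈ 2.3592 bits.
Huffman merges: 3/50+1/10→4/25; 11/100+7/50→1/4; 4/25+1/4→41/100; 27/100+8/25→59/100; 41/100+59/100→1. L = 241/100 ≈ 2.4100.
Efficiency = H/L = 2.3592/2.4100 = 97.9%.

97.9%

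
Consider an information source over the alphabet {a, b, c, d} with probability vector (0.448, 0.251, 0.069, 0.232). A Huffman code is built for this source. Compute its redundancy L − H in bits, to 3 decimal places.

0.078 bits

Entropy H = −Σ p log₂ p ≈ 1.7747 bits.
Huffman merges: 69/1000+29/125→301/1000; 251/1000+301/1000→69/125; 56/125+69/125→1. L = 1853/1000 ≈ 1.8530.
L − H = 1.8530 − 1.7747 = 0.078 bits.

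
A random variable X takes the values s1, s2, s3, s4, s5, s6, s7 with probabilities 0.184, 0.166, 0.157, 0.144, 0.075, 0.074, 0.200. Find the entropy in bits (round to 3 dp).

H = −Σ pᵢ log₂ pᵢ.
−0.184·log₂(0.184) = 0.4494
−0.166·log₂(0.166) = 0.4301
−0.157·log₂(0.157) = 0.4194
−0.144·log₂(0.144) = 0.4026
−0.075·log₂(0.075) = 0.2803
−0.074·log₂(0.074) = 0.2780
−0.200·log₂(0.200) = 0.4644
Sum ≈ 2.7240 → 2.724 bits.

2.724 bits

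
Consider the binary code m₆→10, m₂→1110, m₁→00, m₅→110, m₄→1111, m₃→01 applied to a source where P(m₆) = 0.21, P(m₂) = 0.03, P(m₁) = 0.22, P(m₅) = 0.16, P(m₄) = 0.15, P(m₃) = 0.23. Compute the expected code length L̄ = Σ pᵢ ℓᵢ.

L̄ = Σ pᵢ·ℓᵢ = 0.21·2 + 0.03·4 + 0.22·2 + 0.16·3 + 0.15·4 + 0.23·2 = 2.52 bits/symbol.

2.52 bits/symbol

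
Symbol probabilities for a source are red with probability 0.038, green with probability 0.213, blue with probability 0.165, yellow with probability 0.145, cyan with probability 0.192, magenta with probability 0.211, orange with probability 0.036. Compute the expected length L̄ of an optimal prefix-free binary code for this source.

2.65 bits/symbol

Repeatedly combine the two least-probable nodes; the expected code length is the sum of the merged weights.
merge 9/250 + 19/500 → 37/500
merge 37/500 + 29/200 → 219/1000
merge 33/200 + 24/125 → 357/1000
merge 211/1000 + 213/1000 → 53/125
merge 219/1000 + 357/1000 → 72/125
merge 53/125 + 72/125 → 1
L = 37/500 + 219/1000 + 357/1000 + 53/125 + 72/125 + 1 = 53/20 = 2.65 bits/symbol.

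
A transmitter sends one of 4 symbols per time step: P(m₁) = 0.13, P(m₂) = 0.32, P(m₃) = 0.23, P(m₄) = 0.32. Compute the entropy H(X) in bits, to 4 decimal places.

1.9224 bits

H = −Σ pᵢ log₂ pᵢ.
−0.13·log₂(0.13) = 0.3826
−0.32·log₂(0.32) = 0.5260
−0.23·log₂(0.23) = 0.4877
−0.32·log₂(0.32) = 0.5260
Sum ≈ 1.9224 → 1.9224 bits.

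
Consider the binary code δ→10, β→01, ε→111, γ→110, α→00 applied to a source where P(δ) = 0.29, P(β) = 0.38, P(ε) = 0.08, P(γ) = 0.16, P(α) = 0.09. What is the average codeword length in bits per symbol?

2.24 bits/symbol

L̄ = Σ pᵢ·ℓᵢ = 0.29·2 + 0.38·2 + 0.08·3 + 0.16·3 + 0.09·2 = 2.24 bits/symbol.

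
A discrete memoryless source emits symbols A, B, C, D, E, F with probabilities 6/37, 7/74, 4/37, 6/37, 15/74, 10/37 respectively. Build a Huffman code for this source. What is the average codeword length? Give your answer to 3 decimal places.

Repeatedly combine the two least-probable nodes; the expected code length is the sum of the merged weights.
merge 7/74 + 4/37 → 15/74
merge 6/37 + 6/37 → 12/37
merge 15/74 + 15/74 → 15/37
merge 10/37 + 12/37 → 22/37
merge 15/37 + 22/37 → 1
L = 15/74 + 12/37 + 15/37 + 22/37 + 1 = 187/74 ≈ 2.527 bits/symbol.

2.527 bits/symbol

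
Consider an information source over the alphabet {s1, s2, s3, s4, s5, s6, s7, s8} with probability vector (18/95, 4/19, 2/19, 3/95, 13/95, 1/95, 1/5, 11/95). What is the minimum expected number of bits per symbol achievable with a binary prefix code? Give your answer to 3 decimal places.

Repeatedly combine the two least-probable nodes; the expected code length is the sum of the merged weights.
merge 1/95 + 3/95 → 4/95
merge 4/95 + 2/19 → 14/95
merge 11/95 + 13/95 → 24/95
merge 14/95 + 18/95 → 32/95
merge 1/5 + 4/19 → 39/95
merge 24/95 + 32/95 → 56/95
merge 39/95 + 56/95 → 1
L = 4/95 + 14/95 + 24/95 + 32/95 + 39/95 + 56/95 + 1 = 264/95 ≈ 2.779 bits/symbol.

2.779 bits/symbol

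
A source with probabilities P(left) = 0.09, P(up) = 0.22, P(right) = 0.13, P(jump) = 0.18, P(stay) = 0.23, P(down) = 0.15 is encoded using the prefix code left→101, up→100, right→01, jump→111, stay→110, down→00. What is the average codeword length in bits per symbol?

L̄ = Σ pᵢ·ℓᵢ = 0.09·3 + 0.22·3 + 0.13·2 + 0.18·3 + 0.23·3 + 0.15·2 = 2.72 bits/symbol.

2.72 bits/symbol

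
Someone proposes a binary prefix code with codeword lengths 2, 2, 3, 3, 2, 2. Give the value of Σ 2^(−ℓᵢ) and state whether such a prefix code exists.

With common denominator 2^3 = 8: Σ 2^(−ℓᵢ) = 2/8 + 2/8 + 1/8 + 1/8 + 2/8 + 2/8 = 10/8 = 1.25.
Kraft's inequality requires Σ ≤ 1; here Σ = 1.25 > 1, so no such prefix code exists.

1.25; no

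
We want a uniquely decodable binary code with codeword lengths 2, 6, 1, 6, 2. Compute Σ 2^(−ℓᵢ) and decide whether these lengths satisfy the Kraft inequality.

1.03125; no

With common denominator 2^6 = 64: Σ 2^(−ℓᵢ) = 16/64 + 1/64 + 32/64 + 1/64 + 16/64 = 66/64 = 1.03125.
Kraft's inequality requires Σ ≤ 1; here Σ = 1.03125 > 1, so no such prefix code exists.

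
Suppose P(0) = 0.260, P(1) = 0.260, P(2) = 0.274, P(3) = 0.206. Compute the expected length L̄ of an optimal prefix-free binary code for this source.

2 bits/symbol

Repeatedly combine the two least-probable nodes; the expected code length is the sum of the merged weights.
merge 103/500 + 13/50 → 233/500
merge 13/50 + 137/500 → 267/500
merge 233/500 + 267/500 → 1
L = 233/500 + 267/500 + 1 = 2 bits/symbol.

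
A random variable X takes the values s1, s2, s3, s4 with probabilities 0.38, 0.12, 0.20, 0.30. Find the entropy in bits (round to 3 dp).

H = −Σ pᵢ log₂ pᵢ.
−0.38·log₂(0.38) = 0.5305
−0.12·log₂(0.12) = 0.3671
−0.20·log₂(0.20) = 0.4644
−0.30·log₂(0.30) = 0.5211
Sum ≈ 1.8830 → 1.883 bits.

1.883 bits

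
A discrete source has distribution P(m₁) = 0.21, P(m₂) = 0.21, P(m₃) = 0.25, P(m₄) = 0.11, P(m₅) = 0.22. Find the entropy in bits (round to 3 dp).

2.277 bits

H = −Σ pᵢ log₂ pᵢ.
−0.21·log₂(0.21) = 0.4728
−0.21·log₂(0.21) = 0.4728
−0.25·log₂(0.25) = 0.5000
−0.11·log₂(0.11) = 0.3503
−0.22·log₂(0.22) = 0.4806
Sum ≈ 2.2765 → 2.277 bits.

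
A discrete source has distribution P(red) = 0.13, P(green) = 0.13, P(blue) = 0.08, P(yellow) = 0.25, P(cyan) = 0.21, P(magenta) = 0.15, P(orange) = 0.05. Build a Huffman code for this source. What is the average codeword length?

Repeatedly combine the two least-probable nodes; the expected code length is the sum of the merged weights.
merge 1/20 + 2/25 → 13/100
merge 13/100 + 13/100 → 13/50
merge 13/100 + 3/20 → 7/25
merge 21/100 + 1/4 → 23/50
merge 13/50 + 7/25 → 27/50
merge 23/50 + 27/50 → 1
L = 13/100 + 13/50 + 7/25 + 23/50 + 27/50 + 1 = 267/100 = 2.67 bits/symbol.

2.67 bits/symbol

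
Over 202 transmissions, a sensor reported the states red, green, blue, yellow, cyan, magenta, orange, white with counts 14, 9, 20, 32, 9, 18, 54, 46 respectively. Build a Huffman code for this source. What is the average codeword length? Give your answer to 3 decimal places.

2.752 bits/symbol

Probabilities are the counts divided by 202.
Repeatedly combine the two least-probable nodes; the expected code length is the sum of the merged weights.
merge 9/202 + 9/202 → 9/101
merge 7/101 + 9/101 → 16/101
merge 9/101 + 10/101 → 19/101
merge 16/101 + 16/101 → 32/101
merge 19/101 + 23/101 → 42/101
merge 27/101 + 32/101 → 59/101
merge 42/101 + 59/101 → 1
L = 9/101 + 16/101 + 19/101 + 32/101 + 42/101 + 59/101 + 1 = 278/101 ≈ 2.752 bits/symbol.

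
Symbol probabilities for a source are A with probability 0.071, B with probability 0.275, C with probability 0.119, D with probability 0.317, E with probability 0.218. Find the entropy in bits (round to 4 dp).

H = −Σ pᵢ log₂ pᵢ.
−0.071·log₂(0.071) = 0.2709
−0.275·log₂(0.275) = 0.5122
−0.119·log₂(0.119) = 0.3654
−0.317·log₂(0.317) = 0.5254
−0.218·log₂(0.218) = 0.4791
Sum ≈ 2.1531 → 2.1531 bits.

2.1531 bits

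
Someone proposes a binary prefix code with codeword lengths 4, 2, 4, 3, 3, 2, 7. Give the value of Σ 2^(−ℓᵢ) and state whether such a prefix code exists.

0.8828125; yes

With common denominator 2^7 = 128: Σ 2^(−ℓᵢ) = 8/128 + 32/128 + 8/128 + 16/128 + 16/128 + 32/128 + 1/128 = 113/128 = 0.8828125.
Kraft's inequality requires Σ ≤ 1; here Σ = 0.8828125 ≤ 1, so such a prefix code exists.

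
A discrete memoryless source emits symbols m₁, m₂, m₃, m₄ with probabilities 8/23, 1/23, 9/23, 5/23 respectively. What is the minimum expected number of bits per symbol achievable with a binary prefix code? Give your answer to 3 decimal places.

Repeatedly combine the two least-probable nodes; the expected code length is the sum of the merged weights.
merge 1/23 + 5/23 → 6/23
merge 6/23 + 8/23 → 14/23
merge 9/23 + 14/23 → 1
L = 6/23 + 14/23 + 1 = 43/23 ≈ 1.870 bits/symbol.

1.870 bits/symbol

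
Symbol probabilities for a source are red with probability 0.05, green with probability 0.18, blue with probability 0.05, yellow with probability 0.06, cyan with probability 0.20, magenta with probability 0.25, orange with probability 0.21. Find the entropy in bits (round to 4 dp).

H = −Σ pᵢ log₂ pᵢ.
−0.05·log₂(0.05) = 0.2161
−0.18·log₂(0.18) = 0.4453
−0.05·log₂(0.05) = 0.2161
−0.06·log₂(0.06) = 0.2435
−0.20·log₂(0.20) = 0.4644
−0.25·log₂(0.25) = 0.5000
−0.21·log₂(0.21) = 0.4728
Sum ≈ 2.5582 → 2.5582 bits.

2.5582 bits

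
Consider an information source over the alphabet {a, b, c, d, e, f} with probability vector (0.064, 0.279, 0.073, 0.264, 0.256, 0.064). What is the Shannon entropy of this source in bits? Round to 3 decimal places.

2.308 bits

H = −Σ pᵢ log₂ pᵢ.
−0.064·log₂(0.064) = 0.2538
−0.279·log₂(0.279) = 0.5138
−0.073·log₂(0.073) = 0.2756
−0.264·log₂(0.264) = 0.5072
−0.256·log₂(0.256) = 0.5032
−0.064·log₂(0.064) = 0.2538
Sum ≈ 2.3076 → 2.308 bits.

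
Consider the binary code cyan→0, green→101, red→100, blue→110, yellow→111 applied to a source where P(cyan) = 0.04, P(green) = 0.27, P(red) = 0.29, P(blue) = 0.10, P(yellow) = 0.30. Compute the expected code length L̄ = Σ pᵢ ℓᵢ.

L̄ = Σ pᵢ·ℓᵢ = 0.04·1 + 0.27·3 + 0.29·3 + 0.10·3 + 0.30·3 = 2.92 bits/symbol.

2.92 bits/symbol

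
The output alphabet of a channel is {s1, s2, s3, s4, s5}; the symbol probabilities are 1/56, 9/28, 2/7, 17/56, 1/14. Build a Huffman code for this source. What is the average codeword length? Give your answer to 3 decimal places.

Repeatedly combine the two least-probable nodes; the expected code length is the sum of the merged weights.
merge 1/56 + 1/14 → 5/56
merge 5/56 + 2/7 → 3/8
merge 17/56 + 9/28 → 5/8
merge 3/8 + 5/8 → 1
L = 5/56 + 3/8 + 5/8 + 1 = 117/56 ≈ 2.089 bits/symbol.

2.089 bits/symbol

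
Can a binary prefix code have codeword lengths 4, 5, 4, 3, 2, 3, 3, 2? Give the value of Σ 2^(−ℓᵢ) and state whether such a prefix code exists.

1.03125; no

With common denominator 2^5 = 32: Σ 2^(−ℓᵢ) = 2/32 + 1/32 + 2/32 + 4/32 + 8/32 + 4/32 + 4/32 + 8/32 = 33/32 = 1.03125.
Kraft's inequality requires Σ ≤ 1; here Σ = 1.03125 > 1, so no such prefix code exists.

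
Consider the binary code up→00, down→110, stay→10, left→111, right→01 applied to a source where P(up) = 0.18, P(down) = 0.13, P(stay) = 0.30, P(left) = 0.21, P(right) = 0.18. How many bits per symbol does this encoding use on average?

2.34 bits/symbol

L̄ = Σ pᵢ·ℓᵢ = 0.18·2 + 0.13·3 + 0.30·2 + 0.21·3 + 0.18·2 = 2.34 bits/symbol.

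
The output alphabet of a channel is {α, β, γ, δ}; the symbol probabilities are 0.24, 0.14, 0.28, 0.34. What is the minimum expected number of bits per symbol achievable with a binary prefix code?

Repeatedly combine the two least-probable nodes; the expected code length is the sum of the merged weights.
merge 7/50 + 6/25 → 19/50
merge 7/25 + 17/50 → 31/50
merge 19/50 + 31/50 → 1
L = 19/50 + 31/50 + 1 = 2 bits/symbol.

2 bits/symbol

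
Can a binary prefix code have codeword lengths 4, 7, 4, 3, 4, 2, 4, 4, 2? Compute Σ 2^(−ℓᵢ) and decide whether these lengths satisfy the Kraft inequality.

0.9453125; yes

With common denominator 2^7 = 128: Σ 2^(−ℓᵢ) = 8/128 + 1/128 + 8/128 + 16/128 + 8/128 + 32/128 + 8/128 + 8/128 + 32/128 = 121/128 = 0.9453125.
Kraft's inequality requires Σ ≤ 1; here Σ = 0.9453125 ≤ 1, so such a prefix code exists.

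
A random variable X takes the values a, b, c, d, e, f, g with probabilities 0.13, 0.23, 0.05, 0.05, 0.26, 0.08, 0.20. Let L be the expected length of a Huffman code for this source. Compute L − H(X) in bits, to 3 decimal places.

Entropy H = −Σ p log₂ p ≈ 2.5637 bits.
Huffman merges: 1/20+1/20→1/10; 2/25+1/10→9/50; 13/100+9/50→31/100; 1/5+23/100→43/100; 13/50+31/100→57/100; 43/100+57/100→1. L = 259/100 ≈ 2.5900.
L − H = 2.5900 − 2.5637 = 0.026 bits.

0.026 bits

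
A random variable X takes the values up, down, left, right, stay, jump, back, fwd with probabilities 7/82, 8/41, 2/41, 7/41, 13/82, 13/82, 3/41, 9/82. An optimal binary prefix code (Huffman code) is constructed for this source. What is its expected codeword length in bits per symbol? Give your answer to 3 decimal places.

Repeatedly combine the two least-probable nodes; the expected code length is the sum of the merged weights.
merge 2/41 + 3/41 → 5/41
merge 7/82 + 9/82 → 8/41
merge 5/41 + 13/82 → 23/82
merge 13/82 + 7/41 → 27/82
merge 8/41 + 8/41 → 16/41
merge 23/82 + 27/82 → 25/41
merge 16/41 + 25/41 → 1
L = 5/41 + 8/41 + 23/82 + 27/82 + 16/41 + 25/41 + 1 = 120/41 ≈ 2.927 bits/symbol.

2.927 bits/symbol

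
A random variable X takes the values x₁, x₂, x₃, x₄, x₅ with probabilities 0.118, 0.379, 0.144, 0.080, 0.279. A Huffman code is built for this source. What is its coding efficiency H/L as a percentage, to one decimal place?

Entropy H = −Σ p log₂ p ≈ 2.1022 bits.
Huffman merges: 2/25+59/500→99/500; 18/125+99/500→171/500; 279/1000+171/500→621/1000; 379/1000+621/1000→1. L = 2161/1000 ≈ 2.1610.
Efficiency = H/L = 2.1022/2.1610 = 97.3%.

97.3%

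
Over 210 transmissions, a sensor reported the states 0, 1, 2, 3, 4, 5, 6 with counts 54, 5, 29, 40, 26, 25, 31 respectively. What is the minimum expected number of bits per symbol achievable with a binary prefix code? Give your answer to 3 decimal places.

2.695 bits/symbol

Probabilities are the counts divided by 210.
Repeatedly combine the two least-probable nodes; the expected code length is the sum of the merged weights.
merge 1/42 + 5/42 → 1/7
merge 13/105 + 29/210 → 11/42
merge 1/7 + 31/210 → 61/210
merge 4/21 + 9/35 → 47/105
merge 11/42 + 61/210 → 58/105
merge 47/105 + 58/105 → 1
L = 1/7 + 11/42 + 61/210 + 47/105 + 58/105 + 1 = 283/105 ≈ 2.695 bits/symbol.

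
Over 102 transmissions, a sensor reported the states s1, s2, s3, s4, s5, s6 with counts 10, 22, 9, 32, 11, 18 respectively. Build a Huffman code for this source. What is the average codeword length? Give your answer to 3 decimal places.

2.471 bits/symbol

Probabilities are the counts divided by 102.
Repeatedly combine the two least-probable nodes; the expected code length is the sum of the merged weights.
merge 3/34 + 5/51 → 19/102
merge 11/102 + 3/17 → 29/102
merge 19/102 + 11/51 → 41/102
merge 29/102 + 16/51 → 61/102
merge 41/102 + 61/102 → 1
L = 19/102 + 29/102 + 41/102 + 61/102 + 1 = 42/17 ≈ 2.471 bits/symbol.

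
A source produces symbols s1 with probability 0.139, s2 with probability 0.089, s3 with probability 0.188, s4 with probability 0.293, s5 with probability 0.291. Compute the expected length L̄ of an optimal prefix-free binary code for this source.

Repeatedly combine the two least-probable nodes; the expected code length is the sum of the merged weights.
merge 89/1000 + 139/1000 → 57/250
merge 47/250 + 57/250 → 52/125
merge 291/1000 + 293/1000 → 73/125
merge 52/125 + 73/125 → 1
L = 57/250 + 52/125 + 73/125 + 1 = 557/250 = 2.228 bits/symbol.

2.228 bits/symbol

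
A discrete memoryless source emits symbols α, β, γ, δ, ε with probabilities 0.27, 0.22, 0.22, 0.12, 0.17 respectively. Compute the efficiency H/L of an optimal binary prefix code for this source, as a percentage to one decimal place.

Entropy H = −Σ p log₂ p ≈ 2.2728 bits.
Huffman merges: 3/25+17/100→29/100; 11/50+11/50→11/25; 27/100+29/100→14/25; 11/25+14/25→1. L = 229/100 ≈ 2.2900.
Efficiency = H/L = 2.2728/2.2900 = 99.2%.

99.2%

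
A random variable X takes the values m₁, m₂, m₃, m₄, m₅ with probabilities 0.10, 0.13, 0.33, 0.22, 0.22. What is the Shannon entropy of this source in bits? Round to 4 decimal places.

2.2038 bits

H = −Σ pᵢ log₂ pᵢ.
−0.10·log₂(0.10) = 0.3322
−0.13·log₂(0.13) = 0.3826
−0.33·log₂(0.33) = 0.5278
−0.22·log₂(0.22) = 0.4806
−0.22·log₂(0.22) = 0.4806
Sum ≈ 2.2038 → 2.2038 bits.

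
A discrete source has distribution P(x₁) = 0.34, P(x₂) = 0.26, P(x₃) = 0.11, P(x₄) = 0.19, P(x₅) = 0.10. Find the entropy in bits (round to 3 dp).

2.172 bits

H = −Σ pᵢ log₂ pᵢ.
−0.34·log₂(0.34) = 0.5292
−0.26·log₂(0.26) = 0.5053
−0.11·log₂(0.11) = 0.3503
−0.19·log₂(0.19) = 0.4552
−0.10·log₂(0.10) = 0.3322
Sum ≈ 2.1722 → 2.172 bits.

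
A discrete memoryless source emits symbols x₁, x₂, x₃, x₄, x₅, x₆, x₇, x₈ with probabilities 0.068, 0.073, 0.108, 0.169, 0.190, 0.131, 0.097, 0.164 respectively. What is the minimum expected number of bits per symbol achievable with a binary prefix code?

Repeatedly combine the two least-probable nodes; the expected code length is the sum of the merged weights.
merge 17/250 + 73/1000 → 141/1000
merge 97/1000 + 27/250 → 41/200
merge 131/1000 + 141/1000 → 34/125
merge 41/250 + 169/1000 → 333/1000
merge 19/100 + 41/200 → 79/200
merge 34/125 + 333/1000 → 121/200
merge 79/200 + 121/200 → 1
L = 141/1000 + 41/200 + 34/125 + 333/1000 + 79/200 + 121/200 + 1 = 2951/1000 = 2.951 bits/symbol.

2.951 bits/symbol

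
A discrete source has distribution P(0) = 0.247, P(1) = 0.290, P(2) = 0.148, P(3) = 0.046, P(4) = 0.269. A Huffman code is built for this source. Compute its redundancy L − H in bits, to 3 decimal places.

0.056 bits

Entropy H = −Σ p log₂ p ≈ 2.1381 bits.
Huffman merges: 23/500+37/250→97/500; 97/500+247/1000→441/1000; 269/1000+29/100→559/1000; 441/1000+559/1000→1. L = 1097/500 ≈ 2.1940.
L − H = 2.1940 − 2.1381 = 0.056 bits.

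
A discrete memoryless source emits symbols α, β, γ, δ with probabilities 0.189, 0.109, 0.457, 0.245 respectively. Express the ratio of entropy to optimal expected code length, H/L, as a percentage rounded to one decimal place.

Entropy H = −Σ p log₂ p ≈ 1.8162 bits.
Huffman merges: 109/1000+189/1000→149/500; 49/200+149/500→543/1000; 457/1000+543/1000→1. L = 1841/1000 ≈ 1.8410.
Efficiency = H/L = 1.8162/1.8410 = 98.7%.

98.7%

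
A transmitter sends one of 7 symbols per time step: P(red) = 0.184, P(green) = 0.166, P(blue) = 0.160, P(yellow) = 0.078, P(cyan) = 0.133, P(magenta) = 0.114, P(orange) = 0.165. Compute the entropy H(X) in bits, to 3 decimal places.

H = −Σ pᵢ log₂ pᵢ.
−0.184·log₂(0.184) = 0.4494
−0.166·log₂(0.166) = 0.4301
−0.160·log₂(0.160) = 0.4230
−0.078·log₂(0.078) = 0.2871
−0.133·log₂(0.133) = 0.3871
−0.114·log₂(0.114) = 0.3571
−0.165·log₂(0.165) = 0.4289
Sum ≈ 2.7627 → 2.763 bits.

2.763 bits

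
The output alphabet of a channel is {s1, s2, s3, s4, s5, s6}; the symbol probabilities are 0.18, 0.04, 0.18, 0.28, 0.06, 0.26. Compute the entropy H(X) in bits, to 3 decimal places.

2.339 bits

H = −Σ pᵢ log₂ pᵢ.
−0.18·log₂(0.18) = 0.4453
−0.04·log₂(0.04) = 0.1858
−0.18·log₂(0.18) = 0.4453
−0.28·log₂(0.28) = 0.5142
−0.06·log₂(0.06) = 0.2435
−0.26·log₂(0.26) = 0.5053
Sum ≈ 2.3394 → 2.339 bits.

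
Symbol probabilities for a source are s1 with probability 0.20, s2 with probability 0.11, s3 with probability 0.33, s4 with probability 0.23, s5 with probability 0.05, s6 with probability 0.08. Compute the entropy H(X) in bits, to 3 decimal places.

2.338 bits

H = −Σ pᵢ log₂ pᵢ.
−0.20·log₂(0.20) = 0.4644
−0.11·log₂(0.11) = 0.3503
−0.33·log₂(0.33) = 0.5278
−0.23·log₂(0.23) = 0.4877
−0.05·log₂(0.05) = 0.2161
−0.08·log₂(0.08) = 0.2915
Sum ≈ 2.3378 → 2.338 bits.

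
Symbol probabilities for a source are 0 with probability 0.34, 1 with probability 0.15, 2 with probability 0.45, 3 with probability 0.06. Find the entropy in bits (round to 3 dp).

1.702 bits

H = −Σ pᵢ log₂ pᵢ.
−0.34·log₂(0.34) = 0.5292
−0.15·log₂(0.15) = 0.4105
−0.45·log₂(0.45) = 0.5184
−0.06·log₂(0.06) = 0.2435
Sum ≈ 1.7017 → 1.702 bits.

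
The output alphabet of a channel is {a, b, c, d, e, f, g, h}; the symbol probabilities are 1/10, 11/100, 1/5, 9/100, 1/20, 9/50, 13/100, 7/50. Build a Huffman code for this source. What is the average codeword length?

Repeatedly combine the two least-probable nodes; the expected code length is the sum of the merged weights.
merge 1/20 + 9/100 → 7/50
merge 1/10 + 11/100 → 21/100
merge 13/100 + 7/50 → 27/100
merge 7/50 + 9/50 → 8/25
merge 1/5 + 21/100 → 41/100
merge 27/100 + 8/25 → 59/100
merge 41/100 + 59/100 → 1
L = 7/50 + 21/100 + 27/100 + 8/25 + 41/100 + 59/100 + 1 = 147/50 = 2.94 bits/symbol.

2.94 bits/symbol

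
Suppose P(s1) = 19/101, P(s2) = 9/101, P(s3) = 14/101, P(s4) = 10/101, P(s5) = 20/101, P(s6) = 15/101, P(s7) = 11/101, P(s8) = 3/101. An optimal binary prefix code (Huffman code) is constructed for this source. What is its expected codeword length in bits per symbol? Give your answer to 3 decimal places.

Repeatedly combine the two least-probable nodes; the expected code length is the sum of the merged weights.
merge 3/101 + 9/101 → 12/101
merge 10/101 + 11/101 → 21/101
merge 12/101 + 14/101 → 26/101
merge 15/101 + 19/101 → 34/101
merge 20/101 + 21/101 → 41/101
merge 26/101 + 34/101 → 60/101
merge 41/101 + 60/101 → 1
L = 12/101 + 21/101 + 26/101 + 34/101 + 41/101 + 60/101 + 1 = 295/101 ≈ 2.921 bits/symbol.

2.921 bits/symbol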